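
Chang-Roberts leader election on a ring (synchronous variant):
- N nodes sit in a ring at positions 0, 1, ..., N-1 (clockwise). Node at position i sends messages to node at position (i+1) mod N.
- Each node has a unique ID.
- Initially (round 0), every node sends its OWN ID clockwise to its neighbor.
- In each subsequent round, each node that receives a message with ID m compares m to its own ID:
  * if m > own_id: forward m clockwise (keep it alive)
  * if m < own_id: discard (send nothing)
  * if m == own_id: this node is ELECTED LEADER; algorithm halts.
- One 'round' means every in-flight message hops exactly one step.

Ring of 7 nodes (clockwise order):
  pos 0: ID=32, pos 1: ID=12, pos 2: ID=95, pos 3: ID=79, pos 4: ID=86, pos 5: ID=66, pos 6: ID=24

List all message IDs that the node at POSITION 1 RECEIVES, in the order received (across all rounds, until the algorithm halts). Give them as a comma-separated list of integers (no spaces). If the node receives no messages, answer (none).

Answer: 32,66,86,95

Derivation:
Round 1: pos1(id12) recv 32: fwd; pos2(id95) recv 12: drop; pos3(id79) recv 95: fwd; pos4(id86) recv 79: drop; pos5(id66) recv 86: fwd; pos6(id24) recv 66: fwd; pos0(id32) recv 24: drop
Round 2: pos2(id95) recv 32: drop; pos4(id86) recv 95: fwd; pos6(id24) recv 86: fwd; pos0(id32) recv 66: fwd
Round 3: pos5(id66) recv 95: fwd; pos0(id32) recv 86: fwd; pos1(id12) recv 66: fwd
Round 4: pos6(id24) recv 95: fwd; pos1(id12) recv 86: fwd; pos2(id95) recv 66: drop
Round 5: pos0(id32) recv 95: fwd; pos2(id95) recv 86: drop
Round 6: pos1(id12) recv 95: fwd
Round 7: pos2(id95) recv 95: ELECTED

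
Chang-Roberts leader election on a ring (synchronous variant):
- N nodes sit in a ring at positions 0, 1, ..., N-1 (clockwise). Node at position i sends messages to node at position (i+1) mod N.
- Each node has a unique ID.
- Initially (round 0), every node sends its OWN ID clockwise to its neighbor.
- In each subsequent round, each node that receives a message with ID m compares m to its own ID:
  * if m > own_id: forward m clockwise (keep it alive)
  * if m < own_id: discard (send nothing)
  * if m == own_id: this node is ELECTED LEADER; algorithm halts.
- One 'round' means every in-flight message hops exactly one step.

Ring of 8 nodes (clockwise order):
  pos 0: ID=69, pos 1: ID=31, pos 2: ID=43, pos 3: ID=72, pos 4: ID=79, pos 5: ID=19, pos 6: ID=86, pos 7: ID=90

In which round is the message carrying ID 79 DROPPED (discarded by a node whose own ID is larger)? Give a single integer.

Answer: 2

Derivation:
Round 1: pos1(id31) recv 69: fwd; pos2(id43) recv 31: drop; pos3(id72) recv 43: drop; pos4(id79) recv 72: drop; pos5(id19) recv 79: fwd; pos6(id86) recv 19: drop; pos7(id90) recv 86: drop; pos0(id69) recv 90: fwd
Round 2: pos2(id43) recv 69: fwd; pos6(id86) recv 79: drop; pos1(id31) recv 90: fwd
Round 3: pos3(id72) recv 69: drop; pos2(id43) recv 90: fwd
Round 4: pos3(id72) recv 90: fwd
Round 5: pos4(id79) recv 90: fwd
Round 6: pos5(id19) recv 90: fwd
Round 7: pos6(id86) recv 90: fwd
Round 8: pos7(id90) recv 90: ELECTED
Message ID 79 originates at pos 4; dropped at pos 6 in round 2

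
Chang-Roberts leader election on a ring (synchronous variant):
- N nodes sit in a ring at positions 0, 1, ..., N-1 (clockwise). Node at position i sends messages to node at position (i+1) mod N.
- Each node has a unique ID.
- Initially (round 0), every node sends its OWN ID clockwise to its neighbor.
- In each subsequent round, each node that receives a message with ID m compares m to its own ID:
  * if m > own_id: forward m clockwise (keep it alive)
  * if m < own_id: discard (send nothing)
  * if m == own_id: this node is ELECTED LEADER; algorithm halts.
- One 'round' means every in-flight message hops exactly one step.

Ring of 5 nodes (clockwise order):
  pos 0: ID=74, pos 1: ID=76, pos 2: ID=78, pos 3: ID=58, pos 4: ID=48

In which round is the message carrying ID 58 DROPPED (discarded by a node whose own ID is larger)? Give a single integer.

Round 1: pos1(id76) recv 74: drop; pos2(id78) recv 76: drop; pos3(id58) recv 78: fwd; pos4(id48) recv 58: fwd; pos0(id74) recv 48: drop
Round 2: pos4(id48) recv 78: fwd; pos0(id74) recv 58: drop
Round 3: pos0(id74) recv 78: fwd
Round 4: pos1(id76) recv 78: fwd
Round 5: pos2(id78) recv 78: ELECTED
Message ID 58 originates at pos 3; dropped at pos 0 in round 2

Answer: 2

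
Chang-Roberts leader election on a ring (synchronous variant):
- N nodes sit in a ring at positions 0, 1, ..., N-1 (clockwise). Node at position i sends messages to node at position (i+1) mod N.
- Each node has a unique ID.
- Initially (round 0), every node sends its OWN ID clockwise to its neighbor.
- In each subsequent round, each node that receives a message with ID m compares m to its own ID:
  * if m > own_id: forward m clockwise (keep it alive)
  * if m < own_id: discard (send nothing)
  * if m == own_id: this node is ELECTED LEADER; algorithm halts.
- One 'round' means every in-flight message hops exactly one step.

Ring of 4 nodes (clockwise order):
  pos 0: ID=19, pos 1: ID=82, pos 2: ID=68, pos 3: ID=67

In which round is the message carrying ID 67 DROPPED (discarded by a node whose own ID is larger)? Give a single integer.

Answer: 2

Derivation:
Round 1: pos1(id82) recv 19: drop; pos2(id68) recv 82: fwd; pos3(id67) recv 68: fwd; pos0(id19) recv 67: fwd
Round 2: pos3(id67) recv 82: fwd; pos0(id19) recv 68: fwd; pos1(id82) recv 67: drop
Round 3: pos0(id19) recv 82: fwd; pos1(id82) recv 68: drop
Round 4: pos1(id82) recv 82: ELECTED
Message ID 67 originates at pos 3; dropped at pos 1 in round 2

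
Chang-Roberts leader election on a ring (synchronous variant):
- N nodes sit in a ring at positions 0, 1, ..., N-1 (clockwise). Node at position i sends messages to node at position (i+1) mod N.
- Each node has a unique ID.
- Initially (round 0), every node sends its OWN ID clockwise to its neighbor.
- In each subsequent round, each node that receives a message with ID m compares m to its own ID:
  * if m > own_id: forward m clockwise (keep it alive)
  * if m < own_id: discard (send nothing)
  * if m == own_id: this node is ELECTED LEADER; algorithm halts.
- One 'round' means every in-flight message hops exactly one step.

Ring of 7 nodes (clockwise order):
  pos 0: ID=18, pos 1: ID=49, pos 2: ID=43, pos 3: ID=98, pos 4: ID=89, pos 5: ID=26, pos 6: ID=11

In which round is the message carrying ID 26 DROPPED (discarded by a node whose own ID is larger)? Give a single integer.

Answer: 3

Derivation:
Round 1: pos1(id49) recv 18: drop; pos2(id43) recv 49: fwd; pos3(id98) recv 43: drop; pos4(id89) recv 98: fwd; pos5(id26) recv 89: fwd; pos6(id11) recv 26: fwd; pos0(id18) recv 11: drop
Round 2: pos3(id98) recv 49: drop; pos5(id26) recv 98: fwd; pos6(id11) recv 89: fwd; pos0(id18) recv 26: fwd
Round 3: pos6(id11) recv 98: fwd; pos0(id18) recv 89: fwd; pos1(id49) recv 26: drop
Round 4: pos0(id18) recv 98: fwd; pos1(id49) recv 89: fwd
Round 5: pos1(id49) recv 98: fwd; pos2(id43) recv 89: fwd
Round 6: pos2(id43) recv 98: fwd; pos3(id98) recv 89: drop
Round 7: pos3(id98) recv 98: ELECTED
Message ID 26 originates at pos 5; dropped at pos 1 in round 3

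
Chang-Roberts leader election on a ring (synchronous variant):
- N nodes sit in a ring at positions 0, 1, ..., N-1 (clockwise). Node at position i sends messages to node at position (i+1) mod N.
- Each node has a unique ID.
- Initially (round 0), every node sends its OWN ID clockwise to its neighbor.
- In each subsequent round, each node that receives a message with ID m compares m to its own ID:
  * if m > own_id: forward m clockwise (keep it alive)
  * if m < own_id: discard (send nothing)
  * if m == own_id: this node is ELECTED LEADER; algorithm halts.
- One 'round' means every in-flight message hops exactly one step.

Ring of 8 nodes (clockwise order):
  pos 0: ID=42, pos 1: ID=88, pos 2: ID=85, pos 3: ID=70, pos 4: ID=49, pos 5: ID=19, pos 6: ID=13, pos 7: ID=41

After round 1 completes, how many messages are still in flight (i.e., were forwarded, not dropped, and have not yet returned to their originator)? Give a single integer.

Answer: 5

Derivation:
Round 1: pos1(id88) recv 42: drop; pos2(id85) recv 88: fwd; pos3(id70) recv 85: fwd; pos4(id49) recv 70: fwd; pos5(id19) recv 49: fwd; pos6(id13) recv 19: fwd; pos7(id41) recv 13: drop; pos0(id42) recv 41: drop
After round 1: 5 messages still in flight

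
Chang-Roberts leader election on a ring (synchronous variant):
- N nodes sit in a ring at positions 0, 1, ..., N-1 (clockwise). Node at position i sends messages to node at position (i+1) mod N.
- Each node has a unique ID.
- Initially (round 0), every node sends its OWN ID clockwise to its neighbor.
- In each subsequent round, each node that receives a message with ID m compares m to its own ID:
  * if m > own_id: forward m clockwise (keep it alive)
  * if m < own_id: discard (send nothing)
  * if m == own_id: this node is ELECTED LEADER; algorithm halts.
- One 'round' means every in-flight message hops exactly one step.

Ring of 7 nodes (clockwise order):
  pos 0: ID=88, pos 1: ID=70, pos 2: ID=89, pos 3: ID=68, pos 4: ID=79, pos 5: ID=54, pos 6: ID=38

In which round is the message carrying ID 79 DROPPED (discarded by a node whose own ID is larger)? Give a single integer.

Round 1: pos1(id70) recv 88: fwd; pos2(id89) recv 70: drop; pos3(id68) recv 89: fwd; pos4(id79) recv 68: drop; pos5(id54) recv 79: fwd; pos6(id38) recv 54: fwd; pos0(id88) recv 38: drop
Round 2: pos2(id89) recv 88: drop; pos4(id79) recv 89: fwd; pos6(id38) recv 79: fwd; pos0(id88) recv 54: drop
Round 3: pos5(id54) recv 89: fwd; pos0(id88) recv 79: drop
Round 4: pos6(id38) recv 89: fwd
Round 5: pos0(id88) recv 89: fwd
Round 6: pos1(id70) recv 89: fwd
Round 7: pos2(id89) recv 89: ELECTED
Message ID 79 originates at pos 4; dropped at pos 0 in round 3

Answer: 3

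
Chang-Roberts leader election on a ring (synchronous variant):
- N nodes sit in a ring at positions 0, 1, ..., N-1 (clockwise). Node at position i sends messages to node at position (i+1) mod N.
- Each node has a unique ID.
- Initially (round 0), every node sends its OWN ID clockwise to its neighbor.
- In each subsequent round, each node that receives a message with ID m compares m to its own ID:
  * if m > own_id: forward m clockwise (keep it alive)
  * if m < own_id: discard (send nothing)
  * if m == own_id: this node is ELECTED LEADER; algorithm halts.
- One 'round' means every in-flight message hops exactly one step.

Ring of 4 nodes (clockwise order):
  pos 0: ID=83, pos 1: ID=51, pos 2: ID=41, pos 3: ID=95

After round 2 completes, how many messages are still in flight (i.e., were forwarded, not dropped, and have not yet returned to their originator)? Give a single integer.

Round 1: pos1(id51) recv 83: fwd; pos2(id41) recv 51: fwd; pos3(id95) recv 41: drop; pos0(id83) recv 95: fwd
Round 2: pos2(id41) recv 83: fwd; pos3(id95) recv 51: drop; pos1(id51) recv 95: fwd
After round 2: 2 messages still in flight

Answer: 2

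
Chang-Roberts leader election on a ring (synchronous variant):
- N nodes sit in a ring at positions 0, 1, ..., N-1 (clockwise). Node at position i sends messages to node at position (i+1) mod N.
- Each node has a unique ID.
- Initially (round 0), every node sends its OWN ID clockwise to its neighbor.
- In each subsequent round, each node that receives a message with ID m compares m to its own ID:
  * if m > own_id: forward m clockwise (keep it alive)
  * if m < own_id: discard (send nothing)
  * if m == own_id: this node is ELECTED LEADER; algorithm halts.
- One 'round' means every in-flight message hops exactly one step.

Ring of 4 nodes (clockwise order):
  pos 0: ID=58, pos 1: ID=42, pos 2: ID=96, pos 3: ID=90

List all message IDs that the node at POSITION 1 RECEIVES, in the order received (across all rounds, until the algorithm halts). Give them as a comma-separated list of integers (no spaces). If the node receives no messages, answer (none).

Round 1: pos1(id42) recv 58: fwd; pos2(id96) recv 42: drop; pos3(id90) recv 96: fwd; pos0(id58) recv 90: fwd
Round 2: pos2(id96) recv 58: drop; pos0(id58) recv 96: fwd; pos1(id42) recv 90: fwd
Round 3: pos1(id42) recv 96: fwd; pos2(id96) recv 90: drop
Round 4: pos2(id96) recv 96: ELECTED

Answer: 58,90,96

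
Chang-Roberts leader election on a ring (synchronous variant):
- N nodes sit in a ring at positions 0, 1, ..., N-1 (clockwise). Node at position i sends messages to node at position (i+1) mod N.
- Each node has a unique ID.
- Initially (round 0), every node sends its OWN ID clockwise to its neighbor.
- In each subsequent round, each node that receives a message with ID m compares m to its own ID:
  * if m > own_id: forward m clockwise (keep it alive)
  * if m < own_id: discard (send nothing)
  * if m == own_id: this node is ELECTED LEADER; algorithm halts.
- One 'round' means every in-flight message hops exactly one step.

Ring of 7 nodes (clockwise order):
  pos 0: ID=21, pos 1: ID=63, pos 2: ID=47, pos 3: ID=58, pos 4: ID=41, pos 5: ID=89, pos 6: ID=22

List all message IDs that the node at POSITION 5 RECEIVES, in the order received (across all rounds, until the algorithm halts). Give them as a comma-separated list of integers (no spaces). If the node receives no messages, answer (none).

Answer: 41,58,63,89

Derivation:
Round 1: pos1(id63) recv 21: drop; pos2(id47) recv 63: fwd; pos3(id58) recv 47: drop; pos4(id41) recv 58: fwd; pos5(id89) recv 41: drop; pos6(id22) recv 89: fwd; pos0(id21) recv 22: fwd
Round 2: pos3(id58) recv 63: fwd; pos5(id89) recv 58: drop; pos0(id21) recv 89: fwd; pos1(id63) recv 22: drop
Round 3: pos4(id41) recv 63: fwd; pos1(id63) recv 89: fwd
Round 4: pos5(id89) recv 63: drop; pos2(id47) recv 89: fwd
Round 5: pos3(id58) recv 89: fwd
Round 6: pos4(id41) recv 89: fwd
Round 7: pos5(id89) recv 89: ELECTED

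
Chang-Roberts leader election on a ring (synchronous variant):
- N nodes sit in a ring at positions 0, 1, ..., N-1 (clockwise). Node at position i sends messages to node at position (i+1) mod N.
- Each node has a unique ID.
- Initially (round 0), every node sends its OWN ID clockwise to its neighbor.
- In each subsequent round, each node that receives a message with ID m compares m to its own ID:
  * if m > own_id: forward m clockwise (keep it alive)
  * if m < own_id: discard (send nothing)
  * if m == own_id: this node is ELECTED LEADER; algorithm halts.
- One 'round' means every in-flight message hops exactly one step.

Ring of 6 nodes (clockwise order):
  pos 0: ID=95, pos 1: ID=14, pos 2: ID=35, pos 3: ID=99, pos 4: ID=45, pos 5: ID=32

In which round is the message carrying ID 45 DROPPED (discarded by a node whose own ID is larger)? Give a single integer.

Answer: 2

Derivation:
Round 1: pos1(id14) recv 95: fwd; pos2(id35) recv 14: drop; pos3(id99) recv 35: drop; pos4(id45) recv 99: fwd; pos5(id32) recv 45: fwd; pos0(id95) recv 32: drop
Round 2: pos2(id35) recv 95: fwd; pos5(id32) recv 99: fwd; pos0(id95) recv 45: drop
Round 3: pos3(id99) recv 95: drop; pos0(id95) recv 99: fwd
Round 4: pos1(id14) recv 99: fwd
Round 5: pos2(id35) recv 99: fwd
Round 6: pos3(id99) recv 99: ELECTED
Message ID 45 originates at pos 4; dropped at pos 0 in round 2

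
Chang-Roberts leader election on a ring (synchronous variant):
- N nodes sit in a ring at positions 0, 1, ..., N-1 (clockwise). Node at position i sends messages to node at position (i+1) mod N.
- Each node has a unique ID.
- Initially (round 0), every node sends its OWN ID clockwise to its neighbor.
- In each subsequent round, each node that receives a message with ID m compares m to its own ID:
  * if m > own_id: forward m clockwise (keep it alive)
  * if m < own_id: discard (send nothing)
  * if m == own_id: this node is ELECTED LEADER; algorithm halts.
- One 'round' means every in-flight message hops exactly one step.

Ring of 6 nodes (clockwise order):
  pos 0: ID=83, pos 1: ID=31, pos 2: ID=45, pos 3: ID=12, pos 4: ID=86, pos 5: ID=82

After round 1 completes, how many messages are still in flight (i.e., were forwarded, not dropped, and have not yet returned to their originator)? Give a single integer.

Round 1: pos1(id31) recv 83: fwd; pos2(id45) recv 31: drop; pos3(id12) recv 45: fwd; pos4(id86) recv 12: drop; pos5(id82) recv 86: fwd; pos0(id83) recv 82: drop
After round 1: 3 messages still in flight

Answer: 3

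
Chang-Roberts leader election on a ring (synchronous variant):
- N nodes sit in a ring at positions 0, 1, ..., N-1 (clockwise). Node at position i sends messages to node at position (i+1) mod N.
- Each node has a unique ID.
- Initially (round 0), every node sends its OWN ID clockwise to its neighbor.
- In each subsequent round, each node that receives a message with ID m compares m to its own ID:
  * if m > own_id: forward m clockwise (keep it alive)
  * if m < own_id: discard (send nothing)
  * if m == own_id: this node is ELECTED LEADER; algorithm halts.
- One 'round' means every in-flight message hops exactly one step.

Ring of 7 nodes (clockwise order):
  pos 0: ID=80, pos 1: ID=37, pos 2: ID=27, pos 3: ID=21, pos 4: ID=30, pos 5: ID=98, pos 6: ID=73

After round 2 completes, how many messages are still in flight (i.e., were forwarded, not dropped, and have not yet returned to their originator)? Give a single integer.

Round 1: pos1(id37) recv 80: fwd; pos2(id27) recv 37: fwd; pos3(id21) recv 27: fwd; pos4(id30) recv 21: drop; pos5(id98) recv 30: drop; pos6(id73) recv 98: fwd; pos0(id80) recv 73: drop
Round 2: pos2(id27) recv 80: fwd; pos3(id21) recv 37: fwd; pos4(id30) recv 27: drop; pos0(id80) recv 98: fwd
After round 2: 3 messages still in flight

Answer: 3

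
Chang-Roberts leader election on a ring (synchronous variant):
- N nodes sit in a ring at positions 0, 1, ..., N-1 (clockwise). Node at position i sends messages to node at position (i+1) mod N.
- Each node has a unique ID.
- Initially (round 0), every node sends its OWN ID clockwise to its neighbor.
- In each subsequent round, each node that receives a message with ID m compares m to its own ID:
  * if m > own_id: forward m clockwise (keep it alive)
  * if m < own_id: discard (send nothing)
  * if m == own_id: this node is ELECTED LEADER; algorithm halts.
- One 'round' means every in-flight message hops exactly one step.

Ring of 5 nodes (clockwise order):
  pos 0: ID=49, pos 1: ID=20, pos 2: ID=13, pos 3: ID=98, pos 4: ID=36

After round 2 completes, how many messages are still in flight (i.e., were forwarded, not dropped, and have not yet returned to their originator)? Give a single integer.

Round 1: pos1(id20) recv 49: fwd; pos2(id13) recv 20: fwd; pos3(id98) recv 13: drop; pos4(id36) recv 98: fwd; pos0(id49) recv 36: drop
Round 2: pos2(id13) recv 49: fwd; pos3(id98) recv 20: drop; pos0(id49) recv 98: fwd
After round 2: 2 messages still in flight

Answer: 2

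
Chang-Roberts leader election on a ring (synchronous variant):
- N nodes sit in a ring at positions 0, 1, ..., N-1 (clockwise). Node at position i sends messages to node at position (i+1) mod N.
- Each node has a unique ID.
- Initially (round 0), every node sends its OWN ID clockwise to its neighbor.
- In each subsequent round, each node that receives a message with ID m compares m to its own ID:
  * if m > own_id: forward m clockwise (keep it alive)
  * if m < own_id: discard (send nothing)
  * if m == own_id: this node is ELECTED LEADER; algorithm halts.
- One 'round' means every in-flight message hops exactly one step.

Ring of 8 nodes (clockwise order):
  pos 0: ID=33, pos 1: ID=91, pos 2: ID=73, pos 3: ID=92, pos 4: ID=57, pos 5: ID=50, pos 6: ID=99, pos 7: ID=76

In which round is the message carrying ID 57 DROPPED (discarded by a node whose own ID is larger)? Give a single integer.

Round 1: pos1(id91) recv 33: drop; pos2(id73) recv 91: fwd; pos3(id92) recv 73: drop; pos4(id57) recv 92: fwd; pos5(id50) recv 57: fwd; pos6(id99) recv 50: drop; pos7(id76) recv 99: fwd; pos0(id33) recv 76: fwd
Round 2: pos3(id92) recv 91: drop; pos5(id50) recv 92: fwd; pos6(id99) recv 57: drop; pos0(id33) recv 99: fwd; pos1(id91) recv 76: drop
Round 3: pos6(id99) recv 92: drop; pos1(id91) recv 99: fwd
Round 4: pos2(id73) recv 99: fwd
Round 5: pos3(id92) recv 99: fwd
Round 6: pos4(id57) recv 99: fwd
Round 7: pos5(id50) recv 99: fwd
Round 8: pos6(id99) recv 99: ELECTED
Message ID 57 originates at pos 4; dropped at pos 6 in round 2

Answer: 2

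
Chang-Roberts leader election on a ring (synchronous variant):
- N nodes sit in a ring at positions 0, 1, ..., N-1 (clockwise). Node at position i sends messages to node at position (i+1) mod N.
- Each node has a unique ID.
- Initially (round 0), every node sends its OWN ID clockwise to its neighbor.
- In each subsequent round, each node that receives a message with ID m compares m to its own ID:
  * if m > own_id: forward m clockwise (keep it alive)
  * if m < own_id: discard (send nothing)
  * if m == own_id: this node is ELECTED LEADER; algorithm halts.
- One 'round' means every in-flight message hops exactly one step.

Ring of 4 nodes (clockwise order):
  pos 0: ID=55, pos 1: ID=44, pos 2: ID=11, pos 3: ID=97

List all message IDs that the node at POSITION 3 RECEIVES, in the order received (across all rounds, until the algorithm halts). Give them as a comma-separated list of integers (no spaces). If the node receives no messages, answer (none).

Round 1: pos1(id44) recv 55: fwd; pos2(id11) recv 44: fwd; pos3(id97) recv 11: drop; pos0(id55) recv 97: fwd
Round 2: pos2(id11) recv 55: fwd; pos3(id97) recv 44: drop; pos1(id44) recv 97: fwd
Round 3: pos3(id97) recv 55: drop; pos2(id11) recv 97: fwd
Round 4: pos3(id97) recv 97: ELECTED

Answer: 11,44,55,97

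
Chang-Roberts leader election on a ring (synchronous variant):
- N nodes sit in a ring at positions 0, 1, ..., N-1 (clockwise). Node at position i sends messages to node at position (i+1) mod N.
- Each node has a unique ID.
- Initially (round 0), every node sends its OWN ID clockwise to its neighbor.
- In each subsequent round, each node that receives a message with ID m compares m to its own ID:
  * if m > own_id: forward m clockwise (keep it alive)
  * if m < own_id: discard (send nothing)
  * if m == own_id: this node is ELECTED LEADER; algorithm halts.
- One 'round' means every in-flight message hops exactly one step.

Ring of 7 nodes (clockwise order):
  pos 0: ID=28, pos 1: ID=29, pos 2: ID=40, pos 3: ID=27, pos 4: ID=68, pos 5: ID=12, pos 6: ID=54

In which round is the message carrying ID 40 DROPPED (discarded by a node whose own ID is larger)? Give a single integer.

Round 1: pos1(id29) recv 28: drop; pos2(id40) recv 29: drop; pos3(id27) recv 40: fwd; pos4(id68) recv 27: drop; pos5(id12) recv 68: fwd; pos6(id54) recv 12: drop; pos0(id28) recv 54: fwd
Round 2: pos4(id68) recv 40: drop; pos6(id54) recv 68: fwd; pos1(id29) recv 54: fwd
Round 3: pos0(id28) recv 68: fwd; pos2(id40) recv 54: fwd
Round 4: pos1(id29) recv 68: fwd; pos3(id27) recv 54: fwd
Round 5: pos2(id40) recv 68: fwd; pos4(id68) recv 54: drop
Round 6: pos3(id27) recv 68: fwd
Round 7: pos4(id68) recv 68: ELECTED
Message ID 40 originates at pos 2; dropped at pos 4 in round 2

Answer: 2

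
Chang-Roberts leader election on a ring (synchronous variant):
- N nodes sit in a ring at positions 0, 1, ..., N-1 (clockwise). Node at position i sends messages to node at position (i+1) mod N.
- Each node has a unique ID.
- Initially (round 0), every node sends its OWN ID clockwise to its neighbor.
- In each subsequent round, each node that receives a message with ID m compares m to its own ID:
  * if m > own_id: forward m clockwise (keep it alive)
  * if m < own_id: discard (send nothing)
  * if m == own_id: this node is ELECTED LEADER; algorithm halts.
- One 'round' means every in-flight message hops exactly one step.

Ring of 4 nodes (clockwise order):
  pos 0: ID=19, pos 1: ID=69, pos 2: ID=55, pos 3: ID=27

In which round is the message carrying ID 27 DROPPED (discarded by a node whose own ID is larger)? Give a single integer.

Round 1: pos1(id69) recv 19: drop; pos2(id55) recv 69: fwd; pos3(id27) recv 55: fwd; pos0(id19) recv 27: fwd
Round 2: pos3(id27) recv 69: fwd; pos0(id19) recv 55: fwd; pos1(id69) recv 27: drop
Round 3: pos0(id19) recv 69: fwd; pos1(id69) recv 55: drop
Round 4: pos1(id69) recv 69: ELECTED
Message ID 27 originates at pos 3; dropped at pos 1 in round 2

Answer: 2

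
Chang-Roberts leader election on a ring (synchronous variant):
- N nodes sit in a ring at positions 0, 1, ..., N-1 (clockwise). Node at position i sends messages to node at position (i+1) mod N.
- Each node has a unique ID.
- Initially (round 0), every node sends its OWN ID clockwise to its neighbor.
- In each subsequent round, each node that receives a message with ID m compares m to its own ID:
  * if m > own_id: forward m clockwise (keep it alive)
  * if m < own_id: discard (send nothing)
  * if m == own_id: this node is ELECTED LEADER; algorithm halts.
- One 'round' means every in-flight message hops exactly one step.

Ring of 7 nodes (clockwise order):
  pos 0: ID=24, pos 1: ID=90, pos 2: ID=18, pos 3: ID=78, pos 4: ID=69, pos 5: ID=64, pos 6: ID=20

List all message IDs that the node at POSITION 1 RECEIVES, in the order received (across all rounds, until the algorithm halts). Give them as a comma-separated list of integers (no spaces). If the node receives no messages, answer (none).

Answer: 24,64,69,78,90

Derivation:
Round 1: pos1(id90) recv 24: drop; pos2(id18) recv 90: fwd; pos3(id78) recv 18: drop; pos4(id69) recv 78: fwd; pos5(id64) recv 69: fwd; pos6(id20) recv 64: fwd; pos0(id24) recv 20: drop
Round 2: pos3(id78) recv 90: fwd; pos5(id64) recv 78: fwd; pos6(id20) recv 69: fwd; pos0(id24) recv 64: fwd
Round 3: pos4(id69) recv 90: fwd; pos6(id20) recv 78: fwd; pos0(id24) recv 69: fwd; pos1(id90) recv 64: drop
Round 4: pos5(id64) recv 90: fwd; pos0(id24) recv 78: fwd; pos1(id90) recv 69: drop
Round 5: pos6(id20) recv 90: fwd; pos1(id90) recv 78: drop
Round 6: pos0(id24) recv 90: fwd
Round 7: pos1(id90) recv 90: ELECTED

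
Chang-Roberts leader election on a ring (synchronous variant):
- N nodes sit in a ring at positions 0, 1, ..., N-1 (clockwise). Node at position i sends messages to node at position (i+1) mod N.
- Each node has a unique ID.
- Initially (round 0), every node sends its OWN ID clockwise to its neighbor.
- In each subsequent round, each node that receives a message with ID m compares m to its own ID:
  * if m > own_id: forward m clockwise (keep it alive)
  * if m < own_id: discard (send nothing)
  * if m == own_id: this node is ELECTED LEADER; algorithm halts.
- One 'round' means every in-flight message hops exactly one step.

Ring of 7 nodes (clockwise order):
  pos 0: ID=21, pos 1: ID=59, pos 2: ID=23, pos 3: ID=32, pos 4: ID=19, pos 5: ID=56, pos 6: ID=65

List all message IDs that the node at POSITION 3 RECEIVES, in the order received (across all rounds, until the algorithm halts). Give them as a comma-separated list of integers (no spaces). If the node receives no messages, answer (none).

Answer: 23,59,65

Derivation:
Round 1: pos1(id59) recv 21: drop; pos2(id23) recv 59: fwd; pos3(id32) recv 23: drop; pos4(id19) recv 32: fwd; pos5(id56) recv 19: drop; pos6(id65) recv 56: drop; pos0(id21) recv 65: fwd
Round 2: pos3(id32) recv 59: fwd; pos5(id56) recv 32: drop; pos1(id59) recv 65: fwd
Round 3: pos4(id19) recv 59: fwd; pos2(id23) recv 65: fwd
Round 4: pos5(id56) recv 59: fwd; pos3(id32) recv 65: fwd
Round 5: pos6(id65) recv 59: drop; pos4(id19) recv 65: fwd
Round 6: pos5(id56) recv 65: fwd
Round 7: pos6(id65) recv 65: ELECTED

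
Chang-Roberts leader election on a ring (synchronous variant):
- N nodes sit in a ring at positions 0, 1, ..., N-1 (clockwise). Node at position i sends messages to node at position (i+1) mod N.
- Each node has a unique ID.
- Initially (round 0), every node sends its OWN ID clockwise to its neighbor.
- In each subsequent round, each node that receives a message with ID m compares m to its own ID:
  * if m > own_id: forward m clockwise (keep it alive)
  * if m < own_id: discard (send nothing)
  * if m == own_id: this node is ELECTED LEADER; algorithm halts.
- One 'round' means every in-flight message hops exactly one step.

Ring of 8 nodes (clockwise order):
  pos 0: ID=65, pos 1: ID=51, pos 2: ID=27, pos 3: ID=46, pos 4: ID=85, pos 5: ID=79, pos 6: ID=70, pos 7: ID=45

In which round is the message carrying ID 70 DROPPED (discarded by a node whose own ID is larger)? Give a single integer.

Answer: 6

Derivation:
Round 1: pos1(id51) recv 65: fwd; pos2(id27) recv 51: fwd; pos3(id46) recv 27: drop; pos4(id85) recv 46: drop; pos5(id79) recv 85: fwd; pos6(id70) recv 79: fwd; pos7(id45) recv 70: fwd; pos0(id65) recv 45: drop
Round 2: pos2(id27) recv 65: fwd; pos3(id46) recv 51: fwd; pos6(id70) recv 85: fwd; pos7(id45) recv 79: fwd; pos0(id65) recv 70: fwd
Round 3: pos3(id46) recv 65: fwd; pos4(id85) recv 51: drop; pos7(id45) recv 85: fwd; pos0(id65) recv 79: fwd; pos1(id51) recv 70: fwd
Round 4: pos4(id85) recv 65: drop; pos0(id65) recv 85: fwd; pos1(id51) recv 79: fwd; pos2(id27) recv 70: fwd
Round 5: pos1(id51) recv 85: fwd; pos2(id27) recv 79: fwd; pos3(id46) recv 70: fwd
Round 6: pos2(id27) recv 85: fwd; pos3(id46) recv 79: fwd; pos4(id85) recv 70: drop
Round 7: pos3(id46) recv 85: fwd; pos4(id85) recv 79: drop
Round 8: pos4(id85) recv 85: ELECTED
Message ID 70 originates at pos 6; dropped at pos 4 in round 6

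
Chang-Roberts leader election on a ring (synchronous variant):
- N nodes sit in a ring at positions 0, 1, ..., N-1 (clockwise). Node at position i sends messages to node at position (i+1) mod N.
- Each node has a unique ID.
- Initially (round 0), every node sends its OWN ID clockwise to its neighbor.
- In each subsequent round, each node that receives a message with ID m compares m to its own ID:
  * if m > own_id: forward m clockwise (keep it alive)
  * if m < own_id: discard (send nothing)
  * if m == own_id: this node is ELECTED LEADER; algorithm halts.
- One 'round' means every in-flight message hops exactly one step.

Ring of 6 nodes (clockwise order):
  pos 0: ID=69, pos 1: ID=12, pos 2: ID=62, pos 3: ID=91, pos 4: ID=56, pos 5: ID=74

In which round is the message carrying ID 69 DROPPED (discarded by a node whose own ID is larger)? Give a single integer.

Round 1: pos1(id12) recv 69: fwd; pos2(id62) recv 12: drop; pos3(id91) recv 62: drop; pos4(id56) recv 91: fwd; pos5(id74) recv 56: drop; pos0(id69) recv 74: fwd
Round 2: pos2(id62) recv 69: fwd; pos5(id74) recv 91: fwd; pos1(id12) recv 74: fwd
Round 3: pos3(id91) recv 69: drop; pos0(id69) recv 91: fwd; pos2(id62) recv 74: fwd
Round 4: pos1(id12) recv 91: fwd; pos3(id91) recv 74: drop
Round 5: pos2(id62) recv 91: fwd
Round 6: pos3(id91) recv 91: ELECTED
Message ID 69 originates at pos 0; dropped at pos 3 in round 3

Answer: 3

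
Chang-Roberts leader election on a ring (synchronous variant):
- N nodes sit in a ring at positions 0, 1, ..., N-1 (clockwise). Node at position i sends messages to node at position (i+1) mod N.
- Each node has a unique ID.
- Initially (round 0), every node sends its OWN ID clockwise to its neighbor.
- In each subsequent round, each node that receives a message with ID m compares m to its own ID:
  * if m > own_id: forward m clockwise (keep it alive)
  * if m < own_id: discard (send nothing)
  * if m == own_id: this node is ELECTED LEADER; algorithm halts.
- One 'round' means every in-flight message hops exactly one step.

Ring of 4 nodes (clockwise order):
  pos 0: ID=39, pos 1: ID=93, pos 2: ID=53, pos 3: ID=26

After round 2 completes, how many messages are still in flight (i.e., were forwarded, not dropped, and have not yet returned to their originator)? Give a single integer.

Answer: 2

Derivation:
Round 1: pos1(id93) recv 39: drop; pos2(id53) recv 93: fwd; pos3(id26) recv 53: fwd; pos0(id39) recv 26: drop
Round 2: pos3(id26) recv 93: fwd; pos0(id39) recv 53: fwd
After round 2: 2 messages still in flight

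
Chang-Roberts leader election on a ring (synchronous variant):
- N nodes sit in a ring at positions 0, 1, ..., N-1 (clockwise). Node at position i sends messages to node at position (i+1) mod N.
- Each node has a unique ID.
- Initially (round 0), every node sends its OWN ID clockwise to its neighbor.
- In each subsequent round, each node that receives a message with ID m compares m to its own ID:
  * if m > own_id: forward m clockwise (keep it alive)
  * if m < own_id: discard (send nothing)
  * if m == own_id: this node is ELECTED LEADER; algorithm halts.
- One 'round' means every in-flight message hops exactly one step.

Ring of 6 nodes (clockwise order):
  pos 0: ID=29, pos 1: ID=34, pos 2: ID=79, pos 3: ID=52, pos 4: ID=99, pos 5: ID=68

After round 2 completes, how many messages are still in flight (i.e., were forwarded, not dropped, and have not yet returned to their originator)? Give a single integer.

Round 1: pos1(id34) recv 29: drop; pos2(id79) recv 34: drop; pos3(id52) recv 79: fwd; pos4(id99) recv 52: drop; pos5(id68) recv 99: fwd; pos0(id29) recv 68: fwd
Round 2: pos4(id99) recv 79: drop; pos0(id29) recv 99: fwd; pos1(id34) recv 68: fwd
After round 2: 2 messages still in flight

Answer: 2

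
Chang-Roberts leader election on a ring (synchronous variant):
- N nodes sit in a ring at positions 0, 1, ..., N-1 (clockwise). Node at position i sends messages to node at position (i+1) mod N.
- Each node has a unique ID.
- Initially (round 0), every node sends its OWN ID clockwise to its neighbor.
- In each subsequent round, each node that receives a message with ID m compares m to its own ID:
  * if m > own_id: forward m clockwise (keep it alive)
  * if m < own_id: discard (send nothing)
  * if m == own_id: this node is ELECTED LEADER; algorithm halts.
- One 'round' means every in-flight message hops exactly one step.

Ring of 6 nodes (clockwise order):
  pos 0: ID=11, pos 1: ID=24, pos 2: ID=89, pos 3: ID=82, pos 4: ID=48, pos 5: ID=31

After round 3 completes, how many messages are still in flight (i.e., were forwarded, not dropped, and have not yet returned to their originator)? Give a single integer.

Answer: 3

Derivation:
Round 1: pos1(id24) recv 11: drop; pos2(id89) recv 24: drop; pos3(id82) recv 89: fwd; pos4(id48) recv 82: fwd; pos5(id31) recv 48: fwd; pos0(id11) recv 31: fwd
Round 2: pos4(id48) recv 89: fwd; pos5(id31) recv 82: fwd; pos0(id11) recv 48: fwd; pos1(id24) recv 31: fwd
Round 3: pos5(id31) recv 89: fwd; pos0(id11) recv 82: fwd; pos1(id24) recv 48: fwd; pos2(id89) recv 31: drop
After round 3: 3 messages still in flight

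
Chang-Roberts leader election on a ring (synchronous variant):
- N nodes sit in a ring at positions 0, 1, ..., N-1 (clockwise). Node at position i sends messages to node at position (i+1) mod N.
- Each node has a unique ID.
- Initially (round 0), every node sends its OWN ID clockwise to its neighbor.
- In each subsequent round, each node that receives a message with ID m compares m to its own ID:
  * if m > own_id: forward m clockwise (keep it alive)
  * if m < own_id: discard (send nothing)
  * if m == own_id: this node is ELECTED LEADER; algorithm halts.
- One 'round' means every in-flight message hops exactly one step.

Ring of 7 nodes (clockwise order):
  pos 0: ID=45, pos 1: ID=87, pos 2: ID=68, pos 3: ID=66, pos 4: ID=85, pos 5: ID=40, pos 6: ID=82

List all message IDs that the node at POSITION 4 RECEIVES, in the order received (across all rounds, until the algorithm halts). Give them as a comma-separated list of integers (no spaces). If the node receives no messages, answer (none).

Answer: 66,68,87

Derivation:
Round 1: pos1(id87) recv 45: drop; pos2(id68) recv 87: fwd; pos3(id66) recv 68: fwd; pos4(id85) recv 66: drop; pos5(id40) recv 85: fwd; pos6(id82) recv 40: drop; pos0(id45) recv 82: fwd
Round 2: pos3(id66) recv 87: fwd; pos4(id85) recv 68: drop; pos6(id82) recv 85: fwd; pos1(id87) recv 82: drop
Round 3: pos4(id85) recv 87: fwd; pos0(id45) recv 85: fwd
Round 4: pos5(id40) recv 87: fwd; pos1(id87) recv 85: drop
Round 5: pos6(id82) recv 87: fwd
Round 6: pos0(id45) recv 87: fwd
Round 7: pos1(id87) recv 87: ELECTED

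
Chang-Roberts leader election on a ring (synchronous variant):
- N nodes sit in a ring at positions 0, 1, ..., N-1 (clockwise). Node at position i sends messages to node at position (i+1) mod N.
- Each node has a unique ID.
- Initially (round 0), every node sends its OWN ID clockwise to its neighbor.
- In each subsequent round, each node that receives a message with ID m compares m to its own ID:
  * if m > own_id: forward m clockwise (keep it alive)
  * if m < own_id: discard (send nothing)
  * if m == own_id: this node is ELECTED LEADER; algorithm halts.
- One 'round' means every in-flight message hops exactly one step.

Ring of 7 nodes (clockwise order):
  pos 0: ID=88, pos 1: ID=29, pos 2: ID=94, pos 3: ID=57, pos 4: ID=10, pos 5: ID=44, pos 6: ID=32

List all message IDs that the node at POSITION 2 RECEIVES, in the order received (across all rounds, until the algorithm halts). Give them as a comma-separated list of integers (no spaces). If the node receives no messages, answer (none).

Answer: 29,88,94

Derivation:
Round 1: pos1(id29) recv 88: fwd; pos2(id94) recv 29: drop; pos3(id57) recv 94: fwd; pos4(id10) recv 57: fwd; pos5(id44) recv 10: drop; pos6(id32) recv 44: fwd; pos0(id88) recv 32: drop
Round 2: pos2(id94) recv 88: drop; pos4(id10) recv 94: fwd; pos5(id44) recv 57: fwd; pos0(id88) recv 44: drop
Round 3: pos5(id44) recv 94: fwd; pos6(id32) recv 57: fwd
Round 4: pos6(id32) recv 94: fwd; pos0(id88) recv 57: drop
Round 5: pos0(id88) recv 94: fwd
Round 6: pos1(id29) recv 94: fwd
Round 7: pos2(id94) recv 94: ELECTED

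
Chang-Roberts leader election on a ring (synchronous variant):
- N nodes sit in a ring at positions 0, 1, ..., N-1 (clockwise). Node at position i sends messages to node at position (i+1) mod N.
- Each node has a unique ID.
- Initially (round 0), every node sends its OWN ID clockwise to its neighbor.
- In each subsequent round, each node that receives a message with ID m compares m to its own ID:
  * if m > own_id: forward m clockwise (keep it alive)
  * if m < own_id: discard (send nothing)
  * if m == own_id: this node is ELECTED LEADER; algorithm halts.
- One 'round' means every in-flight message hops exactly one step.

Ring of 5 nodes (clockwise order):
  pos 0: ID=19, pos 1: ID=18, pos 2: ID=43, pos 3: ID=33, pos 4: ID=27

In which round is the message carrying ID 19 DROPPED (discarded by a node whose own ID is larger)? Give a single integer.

Round 1: pos1(id18) recv 19: fwd; pos2(id43) recv 18: drop; pos3(id33) recv 43: fwd; pos4(id27) recv 33: fwd; pos0(id19) recv 27: fwd
Round 2: pos2(id43) recv 19: drop; pos4(id27) recv 43: fwd; pos0(id19) recv 33: fwd; pos1(id18) recv 27: fwd
Round 3: pos0(id19) recv 43: fwd; pos1(id18) recv 33: fwd; pos2(id43) recv 27: drop
Round 4: pos1(id18) recv 43: fwd; pos2(id43) recv 33: drop
Round 5: pos2(id43) recv 43: ELECTED
Message ID 19 originates at pos 0; dropped at pos 2 in round 2

Answer: 2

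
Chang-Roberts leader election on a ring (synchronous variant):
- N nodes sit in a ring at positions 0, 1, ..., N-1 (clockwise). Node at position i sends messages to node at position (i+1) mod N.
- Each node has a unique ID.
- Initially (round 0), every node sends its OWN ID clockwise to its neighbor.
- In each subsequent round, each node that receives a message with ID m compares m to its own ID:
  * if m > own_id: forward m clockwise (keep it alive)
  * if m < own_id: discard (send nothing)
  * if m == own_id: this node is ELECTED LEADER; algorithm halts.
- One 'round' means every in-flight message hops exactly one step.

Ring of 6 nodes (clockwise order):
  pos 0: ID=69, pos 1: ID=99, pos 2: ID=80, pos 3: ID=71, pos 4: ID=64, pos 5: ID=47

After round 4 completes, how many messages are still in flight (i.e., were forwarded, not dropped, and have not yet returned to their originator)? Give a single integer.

Round 1: pos1(id99) recv 69: drop; pos2(id80) recv 99: fwd; pos3(id71) recv 80: fwd; pos4(id64) recv 71: fwd; pos5(id47) recv 64: fwd; pos0(id69) recv 47: drop
Round 2: pos3(id71) recv 99: fwd; pos4(id64) recv 80: fwd; pos5(id47) recv 71: fwd; pos0(id69) recv 64: drop
Round 3: pos4(id64) recv 99: fwd; pos5(id47) recv 80: fwd; pos0(id69) recv 71: fwd
Round 4: pos5(id47) recv 99: fwd; pos0(id69) recv 80: fwd; pos1(id99) recv 71: drop
After round 4: 2 messages still in flight

Answer: 2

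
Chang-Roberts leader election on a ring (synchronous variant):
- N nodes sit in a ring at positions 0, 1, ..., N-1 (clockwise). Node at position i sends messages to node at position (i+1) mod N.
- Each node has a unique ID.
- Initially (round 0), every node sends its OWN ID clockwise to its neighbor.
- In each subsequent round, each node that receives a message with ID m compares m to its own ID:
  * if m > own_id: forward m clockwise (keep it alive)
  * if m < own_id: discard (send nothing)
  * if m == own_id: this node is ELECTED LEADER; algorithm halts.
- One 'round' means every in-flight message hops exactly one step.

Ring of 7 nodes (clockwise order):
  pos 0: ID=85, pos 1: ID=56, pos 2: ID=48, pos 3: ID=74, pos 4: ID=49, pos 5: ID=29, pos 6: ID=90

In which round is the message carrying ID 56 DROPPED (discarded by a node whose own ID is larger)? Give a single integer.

Round 1: pos1(id56) recv 85: fwd; pos2(id48) recv 56: fwd; pos3(id74) recv 48: drop; pos4(id49) recv 74: fwd; pos5(id29) recv 49: fwd; pos6(id90) recv 29: drop; pos0(id85) recv 90: fwd
Round 2: pos2(id48) recv 85: fwd; pos3(id74) recv 56: drop; pos5(id29) recv 74: fwd; pos6(id90) recv 49: drop; pos1(id56) recv 90: fwd
Round 3: pos3(id74) recv 85: fwd; pos6(id90) recv 74: drop; pos2(id48) recv 90: fwd
Round 4: pos4(id49) recv 85: fwd; pos3(id74) recv 90: fwd
Round 5: pos5(id29) recv 85: fwd; pos4(id49) recv 90: fwd
Round 6: pos6(id90) recv 85: drop; pos5(id29) recv 90: fwd
Round 7: pos6(id90) recv 90: ELECTED
Message ID 56 originates at pos 1; dropped at pos 3 in round 2

Answer: 2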